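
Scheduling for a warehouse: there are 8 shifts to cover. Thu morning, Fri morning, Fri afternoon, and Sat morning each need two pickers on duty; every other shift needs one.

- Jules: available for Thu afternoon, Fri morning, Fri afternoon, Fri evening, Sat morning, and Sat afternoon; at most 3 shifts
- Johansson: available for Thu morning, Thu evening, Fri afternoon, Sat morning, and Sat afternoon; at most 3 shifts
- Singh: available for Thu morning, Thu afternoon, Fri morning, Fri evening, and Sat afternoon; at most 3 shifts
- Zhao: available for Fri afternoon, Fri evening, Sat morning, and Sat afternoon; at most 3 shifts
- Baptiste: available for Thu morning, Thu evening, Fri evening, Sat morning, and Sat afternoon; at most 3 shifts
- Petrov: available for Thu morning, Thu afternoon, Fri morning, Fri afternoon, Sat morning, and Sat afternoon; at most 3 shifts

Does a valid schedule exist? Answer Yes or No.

Yes

One valid schedule: Thu morning→Johansson+Singh, Thu afternoon→Jules, Thu evening→Johansson, Fri morning→Jules+Singh, Fri afternoon→Johansson+Zhao, Fri evening→Jules, Sat morning→Zhao+Baptiste, Sat afternoon→Singh.
Loads: Jules 3/3, Johansson 3/3, Singh 3/3, Zhao 2/3, Baptiste 1/3, Petrov 0/3 — all within limits.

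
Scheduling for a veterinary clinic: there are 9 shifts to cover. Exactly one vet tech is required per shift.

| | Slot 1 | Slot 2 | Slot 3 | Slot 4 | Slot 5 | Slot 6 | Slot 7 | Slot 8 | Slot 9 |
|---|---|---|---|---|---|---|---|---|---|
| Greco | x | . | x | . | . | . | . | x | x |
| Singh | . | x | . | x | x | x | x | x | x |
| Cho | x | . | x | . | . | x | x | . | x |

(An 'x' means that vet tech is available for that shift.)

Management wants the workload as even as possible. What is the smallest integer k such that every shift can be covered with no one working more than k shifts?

With 3 vet techs and 9 worker-slots to fill, someone must work at least ⌈9/3⌉ = 3 shifts, so k ≥ 3.
k = 3 works: Slot 1→Greco, Slot 2→Singh, Slot 3→Greco, Slot 4→Singh, Slot 5→Singh, Slot 6→Cho, Slot 7→Cho, Slot 8→Greco, Slot 9→Cho.
Loads: Greco 3, Singh 3, Cho 3 — all ≤ 3.

3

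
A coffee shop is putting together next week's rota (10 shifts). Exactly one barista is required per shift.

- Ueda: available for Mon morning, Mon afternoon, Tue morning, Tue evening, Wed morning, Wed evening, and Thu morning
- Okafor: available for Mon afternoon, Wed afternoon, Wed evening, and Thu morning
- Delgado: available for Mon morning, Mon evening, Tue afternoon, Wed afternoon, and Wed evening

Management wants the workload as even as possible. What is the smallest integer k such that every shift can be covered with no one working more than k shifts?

With 3 baristas and 10 worker-slots to fill, someone must work at least ⌈10/3⌉ = 4 shifts, so k ≥ 4.
k = 4 works: Mon morning→Ueda, Mon afternoon→Okafor, Mon evening→Delgado, Tue morning→Ueda, Tue afternoon→Delgado, Tue evening→Ueda, Wed morning→Ueda, Wed afternoon→Okafor, Wed evening→Okafor, Thu morning→Okafor.
Loads: Ueda 4, Okafor 4, Delgado 2 — all ≤ 4.

4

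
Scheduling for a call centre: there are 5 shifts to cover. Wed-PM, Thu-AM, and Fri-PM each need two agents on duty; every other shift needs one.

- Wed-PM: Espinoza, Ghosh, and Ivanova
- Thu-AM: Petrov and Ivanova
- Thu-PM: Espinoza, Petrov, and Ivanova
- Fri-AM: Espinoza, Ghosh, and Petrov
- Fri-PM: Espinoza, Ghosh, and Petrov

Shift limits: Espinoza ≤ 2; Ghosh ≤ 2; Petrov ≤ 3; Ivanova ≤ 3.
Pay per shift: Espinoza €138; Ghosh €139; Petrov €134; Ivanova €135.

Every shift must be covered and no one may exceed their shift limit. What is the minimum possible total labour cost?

€1083

Thu-AM can only be covered by Petrov and Ivanova, so that assignment is forced.
Picking the cheapest available agent for each shift independently would cost €1082, but that ignores the shift limits.
An optimal schedule: Wed-PM→Ivanova+Espinoza, Thu-AM→Petrov+Ivanova, Thu-PM→Ivanova, Fri-AM→Petrov, Fri-PM→Petrov+Espinoza.
Total: 135 + 138 + 134 + 135 + 135 + 134 + 134 + 138 = €1083.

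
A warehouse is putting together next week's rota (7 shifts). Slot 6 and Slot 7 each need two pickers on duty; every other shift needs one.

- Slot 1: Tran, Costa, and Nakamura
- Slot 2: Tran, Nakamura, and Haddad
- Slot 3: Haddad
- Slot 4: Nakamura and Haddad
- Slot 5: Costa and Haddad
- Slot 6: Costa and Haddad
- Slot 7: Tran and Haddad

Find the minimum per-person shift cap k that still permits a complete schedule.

With 4 pickers and 9 worker-slots to fill, someone must work at least ⌈9/4⌉ = 3 shifts, so k ≥ 3.
k = 3 works: Slot 1→Tran, Slot 2→Tran, Slot 3→Haddad, Slot 4→Nakamura, Slot 5→Costa, Slot 6→Costa+Haddad, Slot 7→Tran+Haddad.
Loads: Tran 3, Costa 2, Nakamura 1, Haddad 3 — all ≤ 3.

3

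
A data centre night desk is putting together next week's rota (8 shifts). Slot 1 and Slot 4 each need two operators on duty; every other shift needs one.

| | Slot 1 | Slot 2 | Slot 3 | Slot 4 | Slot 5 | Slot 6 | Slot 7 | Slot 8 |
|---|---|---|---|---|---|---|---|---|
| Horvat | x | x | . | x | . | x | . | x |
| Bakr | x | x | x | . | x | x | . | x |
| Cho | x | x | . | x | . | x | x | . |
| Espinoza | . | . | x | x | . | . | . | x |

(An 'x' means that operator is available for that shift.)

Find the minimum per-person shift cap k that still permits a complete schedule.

With 4 operators and 10 worker-slots to fill, someone must work at least ⌈10/4⌉ = 3 shifts, so k ≥ 3.
k = 3 works: Slot 1→Horvat+Bakr, Slot 2→Horvat, Slot 3→Bakr, Slot 4→Horvat+Cho, Slot 5→Bakr, Slot 6→Cho, Slot 7→Cho, Slot 8→Espinoza.
Loads: Horvat 3, Bakr 3, Cho 3, Espinoza 1 — all ≤ 3.

3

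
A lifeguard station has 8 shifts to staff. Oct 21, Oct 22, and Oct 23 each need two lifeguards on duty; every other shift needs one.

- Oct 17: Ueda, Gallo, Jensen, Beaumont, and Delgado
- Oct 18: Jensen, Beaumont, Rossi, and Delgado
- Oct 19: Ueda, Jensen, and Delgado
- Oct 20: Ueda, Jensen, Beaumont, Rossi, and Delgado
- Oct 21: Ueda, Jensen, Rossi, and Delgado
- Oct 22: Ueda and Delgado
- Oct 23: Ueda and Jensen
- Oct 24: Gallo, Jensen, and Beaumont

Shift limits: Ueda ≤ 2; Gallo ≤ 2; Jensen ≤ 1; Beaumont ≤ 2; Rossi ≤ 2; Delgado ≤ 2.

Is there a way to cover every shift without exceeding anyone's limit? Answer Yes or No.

Total capacity is 11 and 11 slots are needed, so capacity alone doesn't rule it out.
Shifts {Oct 19, Oct 21, Oct 22, Oct 23} need 7 worker-slots in total, but the lifeguards available for any of those shifts (Ueda, Jensen, Rossi, and Delgado) can supply at most 6 among them. So no valid schedule exists.

No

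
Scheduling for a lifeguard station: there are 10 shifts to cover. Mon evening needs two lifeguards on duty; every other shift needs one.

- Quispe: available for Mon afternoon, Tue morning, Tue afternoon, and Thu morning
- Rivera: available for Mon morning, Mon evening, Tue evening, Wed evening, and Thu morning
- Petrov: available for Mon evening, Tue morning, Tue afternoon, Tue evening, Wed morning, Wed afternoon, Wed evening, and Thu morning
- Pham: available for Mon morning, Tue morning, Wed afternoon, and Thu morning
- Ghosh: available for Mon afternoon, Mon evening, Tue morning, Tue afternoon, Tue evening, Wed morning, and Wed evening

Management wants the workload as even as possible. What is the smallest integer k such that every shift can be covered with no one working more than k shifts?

3

With 5 lifeguards and 11 worker-slots to fill, someone must work at least ⌈11/5⌉ = 3 shifts, so k ≥ 3.
k = 3 works: Mon morning→Rivera, Mon afternoon→Quispe, Mon evening→Rivera+Petrov, Tue morning→Quispe, Tue afternoon→Quispe, Tue evening→Rivera, Wed morning→Petrov, Wed afternoon→Petrov, Wed evening→Ghosh, Thu morning→Pham.
Loads: Quispe 3, Rivera 3, Petrov 3, Pham 1, Ghosh 1 — all ≤ 3.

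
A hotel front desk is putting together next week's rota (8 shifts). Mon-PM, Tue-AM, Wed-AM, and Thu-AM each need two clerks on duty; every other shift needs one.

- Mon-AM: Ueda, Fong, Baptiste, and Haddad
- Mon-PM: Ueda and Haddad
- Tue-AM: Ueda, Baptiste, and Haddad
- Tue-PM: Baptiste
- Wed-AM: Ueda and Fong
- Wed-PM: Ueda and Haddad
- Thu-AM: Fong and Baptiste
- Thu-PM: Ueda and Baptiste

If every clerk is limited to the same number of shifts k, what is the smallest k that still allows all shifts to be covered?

3

With 4 clerks and 12 worker-slots to fill, someone must work at least ⌈12/4⌉ = 3 shifts, so k ≥ 3.
k = 3 works: Mon-AM→Fong, Mon-PM→Ueda+Haddad, Tue-AM→Baptiste+Haddad, Tue-PM→Baptiste, Wed-AM→Ueda+Fong, Wed-PM→Haddad, Thu-AM→Fong+Baptiste, Thu-PM→Ueda.
Loads: Ueda 3, Fong 3, Baptiste 3, Haddad 3 — all ≤ 3.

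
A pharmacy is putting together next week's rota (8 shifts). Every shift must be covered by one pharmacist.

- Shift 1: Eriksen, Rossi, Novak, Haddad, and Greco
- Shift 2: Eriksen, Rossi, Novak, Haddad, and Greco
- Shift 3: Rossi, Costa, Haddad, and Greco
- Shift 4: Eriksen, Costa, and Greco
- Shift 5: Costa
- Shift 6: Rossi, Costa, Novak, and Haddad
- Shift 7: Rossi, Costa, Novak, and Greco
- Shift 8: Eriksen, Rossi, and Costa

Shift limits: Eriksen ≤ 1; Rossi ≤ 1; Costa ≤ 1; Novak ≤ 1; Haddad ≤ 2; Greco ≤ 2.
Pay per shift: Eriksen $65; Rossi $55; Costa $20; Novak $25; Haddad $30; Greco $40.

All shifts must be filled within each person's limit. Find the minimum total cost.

Shift 5 can only be covered by Costa, so that assignment is forced.
Picking the cheapest available pharmacist for each shift independently would cost $170, but that ignores the shift limits.
An optimal schedule: Shift 1→Haddad, Shift 2→Greco, Shift 3→Haddad, Shift 4→Eriksen, Shift 5→Costa, Shift 6→Novak, Shift 7→Greco, Shift 8→Rossi.
Total: 30 + 40 + 30 + 65 + 20 + 25 + 40 + 55 = $305.

$305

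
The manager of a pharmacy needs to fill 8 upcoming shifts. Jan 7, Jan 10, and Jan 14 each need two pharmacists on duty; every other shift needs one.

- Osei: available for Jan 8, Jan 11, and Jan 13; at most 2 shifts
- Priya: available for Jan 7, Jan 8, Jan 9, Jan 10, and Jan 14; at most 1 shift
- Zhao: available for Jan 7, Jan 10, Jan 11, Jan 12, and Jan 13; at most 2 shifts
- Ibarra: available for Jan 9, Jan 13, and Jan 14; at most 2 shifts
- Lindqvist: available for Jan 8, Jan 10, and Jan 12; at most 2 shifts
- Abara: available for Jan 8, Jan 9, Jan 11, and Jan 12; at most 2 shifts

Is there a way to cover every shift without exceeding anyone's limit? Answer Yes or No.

No

Total capacity is 11 and 11 slots are needed, so capacity alone doesn't rule it out.
Shifts {Jan 7, Jan 14} need 4 worker-slots in total, but the pharmacists available for any of those shifts (Priya, Zhao, and Ibarra) can supply at most 3 among them. So no valid schedule exists.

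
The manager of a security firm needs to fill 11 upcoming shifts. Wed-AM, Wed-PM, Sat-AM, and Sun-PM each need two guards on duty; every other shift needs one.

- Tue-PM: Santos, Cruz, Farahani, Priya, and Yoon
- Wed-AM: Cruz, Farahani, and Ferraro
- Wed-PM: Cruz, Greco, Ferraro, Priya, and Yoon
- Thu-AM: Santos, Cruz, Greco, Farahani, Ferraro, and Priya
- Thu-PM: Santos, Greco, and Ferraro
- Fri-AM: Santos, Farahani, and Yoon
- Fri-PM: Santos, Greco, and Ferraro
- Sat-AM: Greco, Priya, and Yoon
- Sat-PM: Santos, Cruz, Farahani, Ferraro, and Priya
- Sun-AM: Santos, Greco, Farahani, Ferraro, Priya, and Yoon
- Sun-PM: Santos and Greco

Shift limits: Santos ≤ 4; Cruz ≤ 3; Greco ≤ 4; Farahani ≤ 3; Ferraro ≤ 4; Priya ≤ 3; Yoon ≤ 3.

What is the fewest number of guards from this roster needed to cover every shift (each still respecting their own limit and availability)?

15 slots to fill and no one can take more than 4, so at least ⌈15/4⌉ = 4 guards are needed.
Shifts {Wed-AM, Sat-AM, Sun-PM} need 6 slots, but among the guards available for them (Santos, Cruz, Greco, Farahani, Ferraro, Priya, and Yoon) any 4 together supply at most 5. So 4 guards are not enough.
Santos, Cruz, Greco, Farahani, and Priya alone can cover everything: Tue-PM→Cruz, Wed-AM→Cruz+Farahani, Wed-PM→Cruz+Greco, Thu-AM→Farahani, Thu-PM→Santos, Fri-AM→Santos, Fri-PM→Santos, Sat-AM→Greco+Priya, Sat-PM→Farahani, Sun-AM→Greco, Sun-PM→Santos+Greco.

5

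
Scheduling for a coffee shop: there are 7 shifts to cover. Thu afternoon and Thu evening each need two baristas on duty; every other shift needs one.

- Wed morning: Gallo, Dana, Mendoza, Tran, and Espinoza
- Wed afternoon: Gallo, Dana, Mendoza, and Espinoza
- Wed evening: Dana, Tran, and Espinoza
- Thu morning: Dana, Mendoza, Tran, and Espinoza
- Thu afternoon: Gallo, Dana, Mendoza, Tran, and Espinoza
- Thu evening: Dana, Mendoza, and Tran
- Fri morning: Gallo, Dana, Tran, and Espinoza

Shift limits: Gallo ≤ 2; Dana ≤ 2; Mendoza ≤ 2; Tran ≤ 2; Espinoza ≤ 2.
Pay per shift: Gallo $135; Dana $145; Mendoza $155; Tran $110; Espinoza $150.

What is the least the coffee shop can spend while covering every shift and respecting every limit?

$1235

Picking the cheapest available barista for each shift independently would cost $1075, but that ignores the shift limits.
An optimal schedule: Wed morning→Espinoza, Wed afternoon→Gallo, Wed evening→Tran, Thu morning→Dana, Thu afternoon→Espinoza+Mendoza, Thu evening→Tran+Dana, Fri morning→Gallo.
Total: 150 + 135 + 110 + 145 + 150 + 155 + 110 + 145 + 135 = $1235.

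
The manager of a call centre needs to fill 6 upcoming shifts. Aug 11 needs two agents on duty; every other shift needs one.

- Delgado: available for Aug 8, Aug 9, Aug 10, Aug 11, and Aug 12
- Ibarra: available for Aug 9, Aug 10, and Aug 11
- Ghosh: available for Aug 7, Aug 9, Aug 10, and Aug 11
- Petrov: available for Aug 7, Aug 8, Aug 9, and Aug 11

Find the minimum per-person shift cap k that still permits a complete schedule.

With 4 agents and 7 worker-slots to fill, someone must work at least ⌈7/4⌉ = 2 shifts, so k ≥ 2.
k = 2 works: Aug 7→Ghosh, Aug 8→Delgado, Aug 9→Ibarra, Aug 10→Ibarra, Aug 11→Ghosh+Petrov, Aug 12→Delgado.
Loads: Delgado 2, Ibarra 2, Ghosh 2, Petrov 1 — all ≤ 2.

2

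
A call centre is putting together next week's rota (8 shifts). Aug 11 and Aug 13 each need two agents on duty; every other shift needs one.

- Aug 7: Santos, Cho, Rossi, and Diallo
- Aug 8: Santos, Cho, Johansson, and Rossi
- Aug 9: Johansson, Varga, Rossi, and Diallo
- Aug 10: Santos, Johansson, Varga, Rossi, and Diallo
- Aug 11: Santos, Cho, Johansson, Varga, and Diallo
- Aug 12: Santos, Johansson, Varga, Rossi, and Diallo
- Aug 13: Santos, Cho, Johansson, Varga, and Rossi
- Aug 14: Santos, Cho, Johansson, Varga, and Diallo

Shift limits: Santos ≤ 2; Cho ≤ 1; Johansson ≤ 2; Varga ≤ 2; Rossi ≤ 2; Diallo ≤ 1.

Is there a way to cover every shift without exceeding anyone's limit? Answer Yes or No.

Yes

One valid schedule: Aug 7→Santos, Aug 8→Santos, Aug 9→Johansson, Aug 10→Johansson, Aug 11→Varga+Diallo, Aug 12→Rossi, Aug 13→Varga+Rossi, Aug 14→Cho.
Loads: Santos 2/2, Cho 1/1, Johansson 2/2, Varga 2/2, Rossi 2/2, Diallo 1/1 — all within limits.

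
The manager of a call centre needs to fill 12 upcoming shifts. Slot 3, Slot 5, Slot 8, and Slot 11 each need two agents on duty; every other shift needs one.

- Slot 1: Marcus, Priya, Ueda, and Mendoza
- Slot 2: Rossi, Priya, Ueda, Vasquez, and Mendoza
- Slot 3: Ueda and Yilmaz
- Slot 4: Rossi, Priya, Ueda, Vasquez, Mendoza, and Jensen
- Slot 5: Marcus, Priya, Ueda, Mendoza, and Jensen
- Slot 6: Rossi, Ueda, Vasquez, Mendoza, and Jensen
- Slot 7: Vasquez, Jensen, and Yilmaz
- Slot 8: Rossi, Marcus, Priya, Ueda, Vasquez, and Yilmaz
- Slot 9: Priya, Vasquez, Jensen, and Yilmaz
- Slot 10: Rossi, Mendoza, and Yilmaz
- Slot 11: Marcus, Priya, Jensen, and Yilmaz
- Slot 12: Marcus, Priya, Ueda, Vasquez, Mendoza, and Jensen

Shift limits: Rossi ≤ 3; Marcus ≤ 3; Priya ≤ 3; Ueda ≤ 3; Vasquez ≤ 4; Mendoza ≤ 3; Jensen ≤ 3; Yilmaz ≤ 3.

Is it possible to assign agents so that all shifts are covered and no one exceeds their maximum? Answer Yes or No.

Slot 3 can only be covered by Ueda and Yilmaz, so that assignment is forced.
One valid schedule: Slot 1→Marcus, Slot 2→Rossi, Slot 3→Ueda+Yilmaz, Slot 4→Priya, Slot 5→Ueda+Mendoza, Slot 6→Rossi, Slot 7→Vasquez, Slot 8→Ueda+Vasquez, Slot 9→Priya, Slot 10→Rossi, Slot 11→Marcus+Priya, Slot 12→Marcus.
Loads: Rossi 3/3, Marcus 3/3, Priya 3/3, Ueda 3/3, Vasquez 2/4, Mendoza 1/3, Jensen 0/3, Yilmaz 1/3 — all within limits.

Yes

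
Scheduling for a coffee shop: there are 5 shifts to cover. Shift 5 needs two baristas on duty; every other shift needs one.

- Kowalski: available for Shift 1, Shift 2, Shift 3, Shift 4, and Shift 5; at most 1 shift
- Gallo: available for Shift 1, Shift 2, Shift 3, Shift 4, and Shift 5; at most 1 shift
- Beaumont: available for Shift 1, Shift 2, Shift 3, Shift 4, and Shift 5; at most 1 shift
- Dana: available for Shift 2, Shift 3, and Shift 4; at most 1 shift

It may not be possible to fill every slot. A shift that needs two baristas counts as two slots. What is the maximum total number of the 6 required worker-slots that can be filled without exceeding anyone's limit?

Total capacity across all baristas is 1+1+1+1 = 4, and 6 slots are needed, so at most 4 can be filled.
An assignment achieving 4: Shift 1→Kowalski, Shift 2→Dana, Shift 5→Gallo+Beaumont.
Loads: Kowalski 1/1, Gallo 1/1, Beaumont 1/1, Dana 1/1.

4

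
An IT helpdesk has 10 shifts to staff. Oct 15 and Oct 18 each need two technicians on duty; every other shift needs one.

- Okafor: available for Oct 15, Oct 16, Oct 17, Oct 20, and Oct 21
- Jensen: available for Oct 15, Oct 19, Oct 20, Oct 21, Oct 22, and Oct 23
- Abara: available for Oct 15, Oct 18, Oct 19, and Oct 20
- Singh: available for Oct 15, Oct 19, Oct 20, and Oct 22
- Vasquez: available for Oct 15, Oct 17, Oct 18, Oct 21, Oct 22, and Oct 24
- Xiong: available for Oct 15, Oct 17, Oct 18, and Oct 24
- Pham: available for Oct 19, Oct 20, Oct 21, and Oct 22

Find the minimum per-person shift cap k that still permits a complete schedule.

With 7 technicians and 12 worker-slots to fill, someone must work at least ⌈12/7⌉ = 2 shifts, so k ≥ 2.
k = 2 works: Oct 15→Singh+Xiong, Oct 16→Okafor, Oct 17→Okafor, Oct 18→Abara+Vasquez, Oct 19→Jensen, Oct 20→Abara, Oct 21→Pham, Oct 22→Singh, Oct 23→Jensen, Oct 24→Vasquez.
Loads: Okafor 2, Jensen 2, Abara 2, Singh 2, Vasquez 2, Xiong 1, Pham 1 — all ≤ 2.

2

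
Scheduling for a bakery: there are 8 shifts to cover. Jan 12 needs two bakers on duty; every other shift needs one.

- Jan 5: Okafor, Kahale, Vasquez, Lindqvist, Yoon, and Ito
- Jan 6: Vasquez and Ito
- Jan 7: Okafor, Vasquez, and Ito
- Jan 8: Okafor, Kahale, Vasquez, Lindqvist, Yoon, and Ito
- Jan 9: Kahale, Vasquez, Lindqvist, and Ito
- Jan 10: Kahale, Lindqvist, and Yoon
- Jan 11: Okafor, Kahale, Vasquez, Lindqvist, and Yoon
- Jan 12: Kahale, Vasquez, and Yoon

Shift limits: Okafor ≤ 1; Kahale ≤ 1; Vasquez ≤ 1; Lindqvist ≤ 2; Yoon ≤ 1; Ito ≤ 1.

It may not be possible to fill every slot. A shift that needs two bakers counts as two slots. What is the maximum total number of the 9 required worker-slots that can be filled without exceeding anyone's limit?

7

Total capacity across all bakers is 1+1+1+2+1+1 = 7, and 9 slots are needed, so at most 7 can be filled.
An assignment achieving 7: Jan 5→Ito, Jan 6→Vasquez, Jan 7→Okafor, Jan 9→Lindqvist, Jan 10→Kahale, Jan 11→Lindqvist, Jan 12→Yoon.
Loads: Okafor 1/1, Kahale 1/1, Vasquez 1/1, Lindqvist 2/2, Yoon 1/1, Ito 1/1.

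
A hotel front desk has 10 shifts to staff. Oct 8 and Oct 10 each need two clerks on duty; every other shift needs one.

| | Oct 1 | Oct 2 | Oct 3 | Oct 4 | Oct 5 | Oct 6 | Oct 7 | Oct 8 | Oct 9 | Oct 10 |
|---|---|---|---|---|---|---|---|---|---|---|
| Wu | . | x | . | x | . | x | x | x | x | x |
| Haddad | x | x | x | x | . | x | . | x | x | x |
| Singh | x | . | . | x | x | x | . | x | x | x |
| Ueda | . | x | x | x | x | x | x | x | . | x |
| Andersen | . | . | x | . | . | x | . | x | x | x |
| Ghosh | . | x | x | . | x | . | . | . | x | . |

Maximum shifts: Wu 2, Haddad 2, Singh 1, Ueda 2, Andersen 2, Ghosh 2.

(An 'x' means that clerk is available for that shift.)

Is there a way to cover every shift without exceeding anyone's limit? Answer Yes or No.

No

Total capacity is 2+2+1+2+2+2 = 11 but 12 worker-slots are needed — infeasible.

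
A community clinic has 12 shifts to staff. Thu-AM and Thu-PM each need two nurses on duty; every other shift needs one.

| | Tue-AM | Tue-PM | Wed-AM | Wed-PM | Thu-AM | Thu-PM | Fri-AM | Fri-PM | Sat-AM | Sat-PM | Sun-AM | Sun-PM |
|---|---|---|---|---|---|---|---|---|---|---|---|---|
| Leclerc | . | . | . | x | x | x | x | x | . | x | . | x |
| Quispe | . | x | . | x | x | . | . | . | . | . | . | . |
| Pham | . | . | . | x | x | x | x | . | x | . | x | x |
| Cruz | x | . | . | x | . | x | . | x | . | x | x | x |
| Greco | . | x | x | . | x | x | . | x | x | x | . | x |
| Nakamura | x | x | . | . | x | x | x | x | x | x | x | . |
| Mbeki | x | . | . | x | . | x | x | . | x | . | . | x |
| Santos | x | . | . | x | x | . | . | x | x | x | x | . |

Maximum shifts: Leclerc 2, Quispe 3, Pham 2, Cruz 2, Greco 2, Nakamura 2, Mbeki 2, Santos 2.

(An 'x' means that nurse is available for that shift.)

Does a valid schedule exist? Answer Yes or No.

Wed-AM can only be covered by Greco, so that assignment is forced.
One valid schedule: Tue-AM→Cruz, Tue-PM→Quispe, Wed-AM→Greco, Wed-PM→Quispe, Thu-AM→Quispe+Nakamura, Thu-PM→Nakamura+Mbeki, Fri-AM→Leclerc, Fri-PM→Leclerc, Sat-AM→Pham, Sat-PM→Cruz, Sun-AM→Pham, Sun-PM→Greco.
Loads: Leclerc 2/2, Quispe 3/3, Pham 2/2, Cruz 2/2, Greco 2/2, Nakamura 2/2, Mbeki 1/2, Santos 0/2 — all within limits.

Yes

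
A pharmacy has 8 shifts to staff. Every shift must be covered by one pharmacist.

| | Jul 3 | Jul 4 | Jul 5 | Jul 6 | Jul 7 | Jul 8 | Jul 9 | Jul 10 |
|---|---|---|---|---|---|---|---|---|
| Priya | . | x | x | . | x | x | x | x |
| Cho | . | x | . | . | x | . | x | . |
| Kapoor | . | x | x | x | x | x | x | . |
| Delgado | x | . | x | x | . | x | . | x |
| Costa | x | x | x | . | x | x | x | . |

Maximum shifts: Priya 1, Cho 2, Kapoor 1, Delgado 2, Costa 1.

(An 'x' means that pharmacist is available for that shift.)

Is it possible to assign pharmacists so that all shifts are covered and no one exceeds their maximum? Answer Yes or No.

No

Total capacity is 1+2+1+2+1 = 7 but 8 worker-slots are needed — infeasible.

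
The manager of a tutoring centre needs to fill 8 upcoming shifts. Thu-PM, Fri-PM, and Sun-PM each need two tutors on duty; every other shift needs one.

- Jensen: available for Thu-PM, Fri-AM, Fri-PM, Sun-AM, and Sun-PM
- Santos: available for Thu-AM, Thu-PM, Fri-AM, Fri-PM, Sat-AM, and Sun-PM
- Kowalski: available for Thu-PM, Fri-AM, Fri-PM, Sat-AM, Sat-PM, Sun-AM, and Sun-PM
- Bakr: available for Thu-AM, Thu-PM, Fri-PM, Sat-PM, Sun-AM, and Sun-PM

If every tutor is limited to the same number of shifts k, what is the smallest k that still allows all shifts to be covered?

With 4 tutors and 11 worker-slots to fill, someone must work at least ⌈11/4⌉ = 3 shifts, so k ≥ 3.
k = 3 works: Thu-AM→Santos, Thu-PM→Jensen+Santos, Fri-AM→Jensen, Fri-PM→Kowalski+Bakr, Sat-AM→Santos, Sat-PM→Kowalski, Sun-AM→Jensen, Sun-PM→Kowalski+Bakr.
Loads: Jensen 3, Santos 3, Kowalski 3, Bakr 2 — all ≤ 3.

3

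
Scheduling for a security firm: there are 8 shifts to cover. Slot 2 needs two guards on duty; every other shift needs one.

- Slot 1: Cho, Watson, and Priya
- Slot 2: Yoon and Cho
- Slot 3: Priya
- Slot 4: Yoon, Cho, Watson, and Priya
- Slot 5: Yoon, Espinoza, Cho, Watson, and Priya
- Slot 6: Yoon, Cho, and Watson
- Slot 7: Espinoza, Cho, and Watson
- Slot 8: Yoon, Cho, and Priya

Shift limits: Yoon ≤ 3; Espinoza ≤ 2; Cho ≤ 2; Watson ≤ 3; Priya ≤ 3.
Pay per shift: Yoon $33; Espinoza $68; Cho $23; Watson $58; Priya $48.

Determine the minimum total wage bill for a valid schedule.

$347

Slot 2 can only be covered by Yoon and Cho, so that assignment is forced.
Slot 3 can only be covered by Priya, so that assignment is forced.
Picking the cheapest available guard for each shift independently would cost $242, but that ignores the shift limits.
An optimal schedule: Slot 1→Cho, Slot 2→Cho+Yoon, Slot 3→Priya, Slot 4→Priya, Slot 5→Priya, Slot 6→Yoon, Slot 7→Watson, Slot 8→Yoon.
Total: 23 + 23 + 33 + 48 + 48 + 48 + 33 + 58 + 33 = $347.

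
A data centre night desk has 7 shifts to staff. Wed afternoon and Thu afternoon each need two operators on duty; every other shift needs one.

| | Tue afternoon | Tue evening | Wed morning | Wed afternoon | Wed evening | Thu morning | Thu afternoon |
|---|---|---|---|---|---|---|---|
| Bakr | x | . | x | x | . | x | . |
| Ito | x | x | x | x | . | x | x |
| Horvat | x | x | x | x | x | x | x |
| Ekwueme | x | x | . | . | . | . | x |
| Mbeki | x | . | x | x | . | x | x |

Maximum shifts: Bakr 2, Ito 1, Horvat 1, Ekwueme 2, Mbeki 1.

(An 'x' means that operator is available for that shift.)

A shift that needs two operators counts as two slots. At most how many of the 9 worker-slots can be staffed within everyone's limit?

7

Total capacity across all operators is 2+1+1+2+1 = 7, and 9 slots are needed, so at most 7 can be filled.
An assignment achieving 7: Tue afternoon→Ekwueme, Tue evening→Ito, Wed morning→Bakr, Wed afternoon→Bakr+Mbeki, Wed evening→Horvat, Thu afternoon→Ekwueme.
Loads: Bakr 2/2, Ito 1/1, Horvat 1/1, Ekwueme 2/2, Mbeki 1/1.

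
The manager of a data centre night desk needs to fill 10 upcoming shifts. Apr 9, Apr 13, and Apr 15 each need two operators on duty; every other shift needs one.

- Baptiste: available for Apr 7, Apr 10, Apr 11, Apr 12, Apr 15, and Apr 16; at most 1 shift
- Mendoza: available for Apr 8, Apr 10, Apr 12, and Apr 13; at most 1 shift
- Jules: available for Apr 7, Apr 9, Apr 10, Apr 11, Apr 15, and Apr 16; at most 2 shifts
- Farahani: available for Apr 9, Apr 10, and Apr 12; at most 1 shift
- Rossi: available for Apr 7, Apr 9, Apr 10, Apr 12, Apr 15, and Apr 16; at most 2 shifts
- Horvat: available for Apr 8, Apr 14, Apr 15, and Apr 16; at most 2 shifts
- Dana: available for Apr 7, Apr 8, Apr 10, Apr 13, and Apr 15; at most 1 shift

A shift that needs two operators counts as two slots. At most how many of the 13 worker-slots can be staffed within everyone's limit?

10

Total capacity across all operators is 1+1+2+1+2+2+1 = 10, and 13 slots are needed, so at most 10 can be filled.
An assignment achieving 10: Apr 7→Jules, Apr 8→Horvat, Apr 9→Jules+Farahani, Apr 11→Baptiste, Apr 12→Rossi, Apr 13→Mendoza+Dana, Apr 14→Horvat, Apr 16→Rossi.
Loads: Baptiste 1/1, Mendoza 1/1, Jules 2/2, Farahani 1/1, Rossi 2/2, Horvat 2/2, Dana 1/1.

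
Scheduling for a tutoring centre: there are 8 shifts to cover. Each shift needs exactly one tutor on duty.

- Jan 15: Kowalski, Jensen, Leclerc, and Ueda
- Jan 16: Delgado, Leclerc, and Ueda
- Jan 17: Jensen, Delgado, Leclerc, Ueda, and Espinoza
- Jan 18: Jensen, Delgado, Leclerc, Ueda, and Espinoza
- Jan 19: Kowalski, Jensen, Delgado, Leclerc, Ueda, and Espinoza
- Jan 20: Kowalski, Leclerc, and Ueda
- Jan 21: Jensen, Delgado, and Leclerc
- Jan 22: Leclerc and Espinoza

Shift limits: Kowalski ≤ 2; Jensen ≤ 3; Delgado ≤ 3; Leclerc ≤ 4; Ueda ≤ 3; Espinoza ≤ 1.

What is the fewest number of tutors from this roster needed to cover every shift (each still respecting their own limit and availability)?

8 slots to fill and no one can take more than 4, so at least ⌈8/4⌉ = 2 tutors are needed.
Any 2 tutors together have capacity at most 4+3 = 7 < 8 slots, so 2 can never suffice.
Kowalski, Jensen, and Leclerc alone can cover everything: Jan 15→Kowalski, Jan 16→Leclerc, Jan 17→Jensen, Jan 18→Jensen, Jan 19→Leclerc, Jan 20→Kowalski, Jan 21→Jensen, Jan 22→Leclerc.

3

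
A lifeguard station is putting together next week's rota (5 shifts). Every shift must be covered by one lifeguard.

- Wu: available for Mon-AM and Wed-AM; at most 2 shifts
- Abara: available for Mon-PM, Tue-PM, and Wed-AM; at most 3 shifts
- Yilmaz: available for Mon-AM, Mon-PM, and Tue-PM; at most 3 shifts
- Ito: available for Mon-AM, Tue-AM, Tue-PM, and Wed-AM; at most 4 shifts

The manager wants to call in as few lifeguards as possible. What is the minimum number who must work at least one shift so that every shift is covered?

2

5 slots to fill and no one can take more than 4, so at least ⌈5/4⌉ = 2 lifeguards are needed.
Abara and Ito alone can cover everything: Mon-AM→Ito, Mon-PM→Abara, Tue-AM→Ito, Tue-PM→Abara, Wed-AM→Abara.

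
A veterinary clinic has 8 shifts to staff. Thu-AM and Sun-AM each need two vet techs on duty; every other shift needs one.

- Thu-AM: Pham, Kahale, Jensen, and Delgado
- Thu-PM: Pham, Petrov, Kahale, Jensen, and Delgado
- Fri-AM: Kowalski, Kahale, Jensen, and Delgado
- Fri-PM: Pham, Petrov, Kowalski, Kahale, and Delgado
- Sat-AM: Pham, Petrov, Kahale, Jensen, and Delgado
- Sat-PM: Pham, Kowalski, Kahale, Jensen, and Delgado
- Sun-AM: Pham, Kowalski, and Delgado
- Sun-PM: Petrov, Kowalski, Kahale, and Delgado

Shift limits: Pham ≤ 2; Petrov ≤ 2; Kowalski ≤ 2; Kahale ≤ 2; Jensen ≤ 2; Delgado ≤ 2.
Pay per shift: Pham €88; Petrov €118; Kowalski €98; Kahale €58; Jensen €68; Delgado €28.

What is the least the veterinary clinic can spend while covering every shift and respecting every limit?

€680

Picking the cheapest available vet tech for each shift independently would cost €370, but that ignores the shift limits.
An optimal schedule: Thu-AM→Jensen+Pham, Thu-PM→Kahale, Fri-AM→Delgado, Fri-PM→Kowalski, Sat-AM→Jensen, Sat-PM→Kowalski, Sun-AM→Delgado+Pham, Sun-PM→Kahale.
Total: 68 + 88 + 58 + 28 + 98 + 68 + 98 + 28 + 88 + 58 = €680.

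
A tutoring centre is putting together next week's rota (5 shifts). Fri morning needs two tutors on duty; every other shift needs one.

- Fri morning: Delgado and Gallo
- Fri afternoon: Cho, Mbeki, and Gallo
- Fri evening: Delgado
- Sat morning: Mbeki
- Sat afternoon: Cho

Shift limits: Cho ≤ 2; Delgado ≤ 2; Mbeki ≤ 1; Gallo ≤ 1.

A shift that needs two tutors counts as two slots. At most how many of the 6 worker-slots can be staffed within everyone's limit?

Total capacity across all tutors is 2+2+1+1 = 6, and 6 slots are needed, so at most 6 can be filled.
An assignment achieving 6: Fri morning→Delgado+Gallo, Fri afternoon→Cho, Fri evening→Delgado, Sat morning→Mbeki, Sat afternoon→Cho.
Loads: Cho 2/2, Delgado 2/2, Mbeki 1/1, Gallo 1/1.

6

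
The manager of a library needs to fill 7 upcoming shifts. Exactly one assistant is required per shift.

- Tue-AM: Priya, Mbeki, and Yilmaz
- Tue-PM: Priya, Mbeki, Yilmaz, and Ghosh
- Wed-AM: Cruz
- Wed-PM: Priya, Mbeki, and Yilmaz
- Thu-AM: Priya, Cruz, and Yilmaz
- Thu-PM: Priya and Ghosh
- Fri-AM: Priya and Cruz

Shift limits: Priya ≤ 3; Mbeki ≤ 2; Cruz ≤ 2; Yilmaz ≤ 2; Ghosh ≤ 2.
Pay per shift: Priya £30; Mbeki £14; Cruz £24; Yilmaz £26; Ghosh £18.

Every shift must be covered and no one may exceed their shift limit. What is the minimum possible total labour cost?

£138

Wed-AM can only be covered by Cruz, so that assignment is forced.
Picking the cheapest available assistant for each shift independently would cost £132, but that ignores the shift limits.
An optimal schedule: Tue-AM→Mbeki, Tue-PM→Ghosh, Wed-AM→Cruz, Wed-PM→Mbeki, Thu-AM→Yilmaz, Thu-PM→Ghosh, Fri-AM→Cruz.
Total: 14 + 18 + 24 + 14 + 26 + 18 + 24 = £138.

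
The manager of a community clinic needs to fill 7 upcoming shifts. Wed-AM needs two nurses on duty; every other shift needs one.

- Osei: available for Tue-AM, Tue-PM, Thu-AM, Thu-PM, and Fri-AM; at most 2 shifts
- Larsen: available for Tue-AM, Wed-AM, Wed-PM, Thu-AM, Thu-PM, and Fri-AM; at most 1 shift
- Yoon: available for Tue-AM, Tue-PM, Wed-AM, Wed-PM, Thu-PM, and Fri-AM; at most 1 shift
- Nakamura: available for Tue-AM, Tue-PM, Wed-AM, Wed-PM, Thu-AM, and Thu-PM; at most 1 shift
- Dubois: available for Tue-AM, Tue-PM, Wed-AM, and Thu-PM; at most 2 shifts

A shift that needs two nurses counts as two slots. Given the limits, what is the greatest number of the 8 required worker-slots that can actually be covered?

7

Total capacity across all nurses is 2+1+1+1+2 = 7, and 8 slots are needed, so at most 7 can be filled.
An assignment achieving 7: Tue-AM→Dubois, Tue-PM→Yoon, Wed-AM→Nakamura+Dubois, Wed-PM→Larsen, Thu-AM→Osei, Fri-AM→Osei.
Loads: Osei 2/2, Larsen 1/1, Yoon 1/1, Nakamura 1/1, Dubois 2/2.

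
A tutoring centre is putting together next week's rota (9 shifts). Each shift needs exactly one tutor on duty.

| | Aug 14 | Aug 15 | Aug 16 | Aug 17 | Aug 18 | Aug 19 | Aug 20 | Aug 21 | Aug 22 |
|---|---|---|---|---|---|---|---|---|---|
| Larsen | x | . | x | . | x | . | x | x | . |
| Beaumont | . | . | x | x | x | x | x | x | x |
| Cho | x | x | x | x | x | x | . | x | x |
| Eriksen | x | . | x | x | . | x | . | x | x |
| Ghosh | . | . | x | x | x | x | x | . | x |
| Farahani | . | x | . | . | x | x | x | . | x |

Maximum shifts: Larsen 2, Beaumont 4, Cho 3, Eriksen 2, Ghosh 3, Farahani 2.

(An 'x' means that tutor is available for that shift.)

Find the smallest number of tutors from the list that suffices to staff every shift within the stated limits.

9 slots to fill and no one can take more than 4, so at least ⌈9/4⌉ = 3 tutors are needed.
Larsen, Beaumont, and Cho alone can cover everything: Aug 14→Larsen, Aug 15→Cho, Aug 16→Beaumont, Aug 17→Beaumont, Aug 18→Cho, Aug 19→Beaumont, Aug 20→Larsen, Aug 21→Cho, Aug 22→Beaumont.

3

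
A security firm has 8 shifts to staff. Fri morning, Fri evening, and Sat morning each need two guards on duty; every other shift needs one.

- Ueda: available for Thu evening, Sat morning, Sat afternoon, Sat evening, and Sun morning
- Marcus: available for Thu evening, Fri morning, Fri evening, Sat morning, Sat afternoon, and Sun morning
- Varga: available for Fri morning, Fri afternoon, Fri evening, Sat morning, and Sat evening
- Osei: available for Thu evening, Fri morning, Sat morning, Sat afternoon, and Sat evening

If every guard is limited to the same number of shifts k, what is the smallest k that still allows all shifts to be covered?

With 4 guards and 11 worker-slots to fill, someone must work at least ⌈11/4⌉ = 3 shifts, so k ≥ 3.
k = 3 works: Thu evening→Ueda, Fri morning→Marcus+Varga, Fri afternoon→Varga, Fri evening→Marcus+Varga, Sat morning→Marcus+Osei, Sat afternoon→Ueda, Sat evening→Osei, Sun morning→Ueda.
Loads: Ueda 3, Marcus 3, Varga 3, Osei 2 — all ≤ 3.

3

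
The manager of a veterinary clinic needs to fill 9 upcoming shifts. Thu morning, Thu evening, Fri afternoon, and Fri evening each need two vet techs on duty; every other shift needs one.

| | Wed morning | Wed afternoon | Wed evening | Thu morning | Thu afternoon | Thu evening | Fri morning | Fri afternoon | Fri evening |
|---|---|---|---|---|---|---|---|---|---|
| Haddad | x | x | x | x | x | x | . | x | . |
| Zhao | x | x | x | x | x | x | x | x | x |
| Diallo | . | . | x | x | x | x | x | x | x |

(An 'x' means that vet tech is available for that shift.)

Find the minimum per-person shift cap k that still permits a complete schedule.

5

With 3 vet techs and 13 worker-slots to fill, someone must work at least ⌈13/3⌉ = 5 shifts, so k ≥ 5.
k = 5 works: Wed morning→Haddad, Wed afternoon→Haddad, Wed evening→Haddad, Thu morning→Haddad+Zhao, Thu afternoon→Haddad, Thu evening→Zhao+Diallo, Fri morning→Zhao, Fri afternoon→Zhao+Diallo, Fri evening→Zhao+Diallo.
Loads: Haddad 5, Zhao 5, Diallo 3 — all ≤ 5.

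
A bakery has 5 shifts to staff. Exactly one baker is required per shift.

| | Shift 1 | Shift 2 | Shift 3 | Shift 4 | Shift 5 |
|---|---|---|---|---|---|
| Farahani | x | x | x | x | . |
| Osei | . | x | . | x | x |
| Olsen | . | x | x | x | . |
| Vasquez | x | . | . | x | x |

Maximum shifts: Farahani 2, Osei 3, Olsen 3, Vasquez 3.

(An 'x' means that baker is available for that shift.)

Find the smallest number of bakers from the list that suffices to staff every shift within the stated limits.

5 slots to fill and no one can take more than 3, so at least ⌈5/3⌉ = 2 bakers are needed.
Farahani and Osei alone can cover everything: Shift 1→Farahani, Shift 2→Osei, Shift 3→Farahani, Shift 4→Osei, Shift 5→Osei.

2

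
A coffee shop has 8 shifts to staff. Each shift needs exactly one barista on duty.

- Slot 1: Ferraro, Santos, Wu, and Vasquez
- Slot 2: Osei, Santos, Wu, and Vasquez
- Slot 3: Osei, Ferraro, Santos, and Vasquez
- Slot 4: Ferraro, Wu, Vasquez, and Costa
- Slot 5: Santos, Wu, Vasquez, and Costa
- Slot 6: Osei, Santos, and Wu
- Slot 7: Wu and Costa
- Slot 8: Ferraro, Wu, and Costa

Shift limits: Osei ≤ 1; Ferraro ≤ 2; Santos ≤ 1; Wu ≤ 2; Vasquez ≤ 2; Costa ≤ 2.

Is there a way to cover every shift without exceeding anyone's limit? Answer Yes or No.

Yes

One valid schedule: Slot 1→Ferraro, Slot 2→Santos, Slot 3→Vasquez, Slot 4→Wu, Slot 5→Vasquez, Slot 6→Osei, Slot 7→Wu, Slot 8→Ferraro.
Loads: Osei 1/1, Ferraro 2/2, Santos 1/1, Wu 2/2, Vasquez 2/2, Costa 0/2 — all within limits.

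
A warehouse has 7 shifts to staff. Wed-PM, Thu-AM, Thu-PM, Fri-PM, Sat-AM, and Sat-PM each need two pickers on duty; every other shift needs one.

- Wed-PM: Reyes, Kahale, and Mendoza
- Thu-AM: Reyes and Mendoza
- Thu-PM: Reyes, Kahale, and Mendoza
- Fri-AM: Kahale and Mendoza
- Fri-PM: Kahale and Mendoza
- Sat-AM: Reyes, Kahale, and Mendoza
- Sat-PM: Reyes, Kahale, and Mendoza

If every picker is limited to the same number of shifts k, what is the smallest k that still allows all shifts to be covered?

With 3 pickers and 13 worker-slots to fill, someone must work at least ⌈13/3⌉ = 5 shifts, so k ≥ 5.
k = 5 works: Wed-PM→Reyes+Kahale, Thu-AM→Reyes+Mendoza, Thu-PM→Reyes+Kahale, Fri-AM→Kahale, Fri-PM→Kahale+Mendoza, Sat-AM→Reyes+Kahale, Sat-PM→Reyes+Mendoza.
Loads: Reyes 5, Kahale 5, Mendoza 3 — all ≤ 5.

5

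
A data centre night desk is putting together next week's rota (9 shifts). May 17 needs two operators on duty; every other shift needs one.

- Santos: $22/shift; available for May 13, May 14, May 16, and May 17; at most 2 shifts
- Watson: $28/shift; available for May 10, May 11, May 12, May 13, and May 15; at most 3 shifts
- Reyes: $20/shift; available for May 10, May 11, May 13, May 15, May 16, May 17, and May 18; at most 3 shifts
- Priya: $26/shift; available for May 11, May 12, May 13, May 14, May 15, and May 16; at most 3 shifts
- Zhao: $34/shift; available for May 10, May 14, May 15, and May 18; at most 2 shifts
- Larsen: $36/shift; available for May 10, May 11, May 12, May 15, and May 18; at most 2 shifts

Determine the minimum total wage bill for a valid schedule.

May 17 can only be covered by Santos and Reyes, so that assignment is forced.
Picking the cheapest available operator for each shift independently would cost $210, but that ignores the shift limits.
An optimal schedule: May 10→Watson, May 11→Priya, May 12→Priya, May 13→Priya, May 14→Santos, May 15→Watson, May 16→Reyes, May 17→Reyes+Santos, May 18→Reyes.
Total: 28 + 26 + 26 + 26 + 22 + 28 + 20 + 20 + 22 + 20 = $238.

$238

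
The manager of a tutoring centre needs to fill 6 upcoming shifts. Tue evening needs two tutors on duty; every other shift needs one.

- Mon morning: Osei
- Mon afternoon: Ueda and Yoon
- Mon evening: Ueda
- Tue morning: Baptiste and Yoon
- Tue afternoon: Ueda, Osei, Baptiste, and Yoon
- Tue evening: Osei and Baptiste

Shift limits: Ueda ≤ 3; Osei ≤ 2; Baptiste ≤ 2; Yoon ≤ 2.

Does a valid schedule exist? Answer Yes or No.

Mon morning can only be covered by Osei, so that assignment is forced.
Mon evening can only be covered by Ueda, so that assignment is forced.
Tue evening can only be covered by Osei and Baptiste, so that assignment is forced.
One valid schedule: Mon morning→Osei, Mon afternoon→Ueda, Mon evening→Ueda, Tue morning→Baptiste, Tue afternoon→Ueda, Tue evening→Osei+Baptiste.
Loads: Ueda 3/3, Osei 2/2, Baptiste 2/2, Yoon 0/2 — all within limits.

Yes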